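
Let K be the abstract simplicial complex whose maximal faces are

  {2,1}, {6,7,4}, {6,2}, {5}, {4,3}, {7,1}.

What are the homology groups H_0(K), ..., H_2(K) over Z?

Take the total order 1 < 2 < 3 < 4 < 5 < 6 < 7 on the vertex set. Then K (dimension 2) consists of the simplices:

  0-simplices (7): [1], [2], [3], [4], [5], [6], [7]
  1-simplices (7): [1,2], [1,7], [2,6], [3,4], [4,6], [4,7], [6,7]
  2-simplices (1): [4,6,7]

so the chain groups are C_0 ≅ Z^7, C_1 ≅ Z^7, C_2 ≅ Z^1.

Boundary ∂_1: C_1 → C_0 is given by ∂[p,q] = [q] − [p].
As a 7×7 matrix over Z this has rank 5, with invariant factors (1,1,1,1,1).

Boundary ∂_2: C_2 → C_1 sends each 2-simplex [p,q,r] to [q,r] − [p,r] + [p,q]. For instance
  ∂[4,6,7] = [6,7] − [4,7] + [4,6].
The resulting 7×1 matrix has rank 1, and its Smith normal form has invariant factors (1).

From H_k ≅ ker(∂_k) / im(∂_{k+1}) we obtain:

  H_0: rank C_0 − rank ∂_1 = 7 − 5 = 2, and the invariant factors of ∂_1 are all 1, so H_0 ≅ Z^2.
  H_1: rank ker ∂_1 − rank ∂_2 = (7 − 5) − 1 = 1, and the invariant factors of ∂_2 are all 1, so H_1 ≅ Z.
  H_2: rank ker ∂_2 − rank ∂_3 = (1 − 1) − 0 = 0, and there is no ∂_3, so H_2 ≅ 0.

H_0 ≅ Z^2,  H_1 ≅ Z,  H_2 = 0.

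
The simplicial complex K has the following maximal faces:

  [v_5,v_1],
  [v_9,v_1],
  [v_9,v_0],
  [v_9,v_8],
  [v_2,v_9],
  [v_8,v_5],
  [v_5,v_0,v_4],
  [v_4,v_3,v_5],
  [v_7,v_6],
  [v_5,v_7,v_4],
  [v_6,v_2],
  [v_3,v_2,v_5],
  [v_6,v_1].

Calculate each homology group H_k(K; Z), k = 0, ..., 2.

H_0 = Z,  H_1 = Z^5,  H_2 = 0.

Fix the vertex order v_0 < v_1 < v_2 < v_3 < v_4 < v_5 < v_6 < v_7 < v_8 < v_9 and write every simplex with vertices in increasing order. Then dim K = 2 and the simplices of K are:

  0-simplices (10): [v_0], [v_1], [v_2], [v_3], [v_4], [v_5], [v_6], [v_7], [v_8], [v_9]
  1-simplices (18): (18 of them)
  2-simplices (4): [v_0,v_4,v_5], [v_2,v_3,v_5], [v_3,v_4,v_5], [v_4,v_5,v_7]

Hence C_0 ≅ Z^10, C_1 ≅ Z^18, C_2 ≅ Z^4.

∂_1: C_1 → C_0 maps an edge to its endpoints' difference, ∂[p,q] = q − p. For instance
  ∂[v_5,v_7] = [v_7] − [v_5].
The 10×18 boundary matrix has rank 9 and Smith normal form diag(1,1,1,1,1,1,1,1,1).

The boundary map ∂_2: C_2 → C_1 maps a triangle to the signed sum of its edges. For instance
  ∂[v_3,v_4,v_5] = [v_4,v_5] − [v_3,v_5] + [v_3,v_4],
  ∂[v_2,v_3,v_5] = [v_3,v_5] − [v_2,v_5] + [v_2,v_3].
As a 18×4 matrix over Z this has rank 4, with invariant factors (1,1,1,1).

Now H_k = ker ∂_k / im ∂_{k+1}, so:

  H_0: rank C_0 − rank ∂_1 = 10 − 9 = 1, and the invariant factors of ∂_1 are all 1, so H_0 = Z.
  H_1: rank ker ∂_1 − rank ∂_2 = (18 − 9) − 4 = 5, and the invariant factors of ∂_2 are all 1, so H_1 = Z^5.
  H_2: rank ker ∂_2 − rank ∂_3 = (4 − 4) − 0 = 0, and there is no ∂_3, so H_2 = 0.

As a check, the Euler characteristic is 10 − 18 + 4 = -4, which agrees with 1 − 5 + 0 = -4.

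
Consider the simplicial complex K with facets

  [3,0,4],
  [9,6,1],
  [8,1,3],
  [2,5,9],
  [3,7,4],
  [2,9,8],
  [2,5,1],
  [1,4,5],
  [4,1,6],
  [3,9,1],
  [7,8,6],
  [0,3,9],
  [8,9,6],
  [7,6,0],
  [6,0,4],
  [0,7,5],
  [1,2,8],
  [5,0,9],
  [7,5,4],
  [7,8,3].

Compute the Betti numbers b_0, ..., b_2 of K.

b_0 = 1, b_1 = 1, b_2 = 0.

Order the vertices as 0 < 1 < 2 < 3 < 4 < 5 < 6 < 7 < 8 < 9. Listing each simplex with vertices in this order, K has dimension 2 with simplices:

  0-simplices (10): [0], [1], [2], [3], [4], [5], [6], [7], [8], [9]
  1-simplices (30): (30 of them)
  2-simplices (20): (20 of them)

giving chain groups C_0 ≅ Z^10, C_1 ≅ Z^30, C_2 ≅ Z^20.

∂_1: C_1 → C_0 maps an edge to its endpoints' difference, ∂[p,q] = q − p. For instance
  ∂[0,6] = [6] − [0].
As a 10×30 matrix over Z this has rank 9, with invariant factors (1,1,1,1,1,1,1,1,1).

∂_2: C_2 → C_1 acts by ∂[p,q,r] = [q,r] − [p,r] + [p,q]. For instance
  ∂[0,6,7] = [6,7] − [0,7] + [0,6],
  ∂[3,4,7] = [4,7] − [3,7] + [3,4].
The resulting 30×20 matrix has rank 20, and its Smith normal form has invariant factors (1,1,1,1,1,1,1,1,1,1,1,1,1,1,1,1,1,1,1,2).

From H_k ≅ ker(∂_k) / im(∂_{k+1}) we obtain:

  H_0: rank C_0 − rank ∂_1 = 10 − 9 = 1, and the invariant factors of ∂_1 are all 1, so H_0 ≅ Z.
  H_1: rank ker ∂_1 − rank ∂_2 = (30 − 9) − 20 = 1, and ∂_2 has invariant factor 2 > 1, so H_1 ≅ Z ⊕ Z/2.
  H_2: rank ker ∂_2 − rank ∂_3 = (20 − 20) − 0 = 0, and there is no ∂_3, so H_2 ≅ 0.

Hence the Betti numbers are b_0 = 1, b_1 = 1, b_2 = 0.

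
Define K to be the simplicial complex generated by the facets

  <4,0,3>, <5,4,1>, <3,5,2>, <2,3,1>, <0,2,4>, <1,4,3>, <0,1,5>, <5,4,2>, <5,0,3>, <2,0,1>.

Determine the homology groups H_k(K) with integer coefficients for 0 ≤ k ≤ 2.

Order the vertices as 0 < 1 < 2 < 3 < 4 < 5. Listing each simplex with vertices in this order, K has dimension 2 with simplices:

  0-simplices (6): [0], [1], [2], [3], [4], [5]
  1-simplices (15): [0,1], [0,2], [0,3], [0,4], [0,5], [1,2], [1,3], [1,4], [1,5], [2,3], [2,4], [2,5], [3,4], [3,5], [4,5]
  2-simplices (10): [0,1,2], [0,1,5], [0,2,4], [0,3,4], [0,3,5], [1,2,3], [1,3,4], [1,4,5], [2,3,5], [2,4,5]

Hence C_0 ≅ Z^6, C_1 ≅ Z^15, C_2 ≅ Z^10.

Boundary ∂_1: C_1 → C_0 maps an edge to its endpoints' difference, ∂[p,q] = q − p.
The 6×15 boundary matrix has rank 5 and Smith normal form diag(1,1,1,1,1).

Boundary ∂_2: C_2 → C_1 acts by ∂[p,q,r] = [q,r] − [p,r] + [p,q]. For instance
  ∂[0,3,5] = [3,5] − [0,5] + [0,3],
  ∂[0,1,5] = [1,5] − [0,5] + [0,1].
As a 15×10 matrix over Z this has rank 10, with invariant factors (1,1,1,1,1,1,1,1,1,2).

Reading off H_k = ker ∂_k / im ∂_{k+1}:

  H_0: rank C_0 − rank ∂_1 = 6 − 5 = 1, and the invariant factors of ∂_1 are all 1, so H_0 = Z.
  H_1: rank ker ∂_1 − rank ∂_2 = (15 − 5) − 10 = 0, and ∂_2 has invariant factor 2 > 1, so H_1 = Z/2.
  H_2: rank ker ∂_2 − rank ∂_3 = (10 − 10) − 0 = 0, and there is no ∂_3, so H_2 = 0.

H_0 ≅ Z,  H_1 ≅ Z/2,  H_2 = 0.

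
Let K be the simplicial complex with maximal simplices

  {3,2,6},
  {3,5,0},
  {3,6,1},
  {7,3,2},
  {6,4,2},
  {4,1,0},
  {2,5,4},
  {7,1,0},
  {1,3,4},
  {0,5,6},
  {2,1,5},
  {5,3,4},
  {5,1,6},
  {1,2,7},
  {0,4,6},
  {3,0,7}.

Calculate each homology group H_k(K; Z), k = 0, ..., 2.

H_0 ≅ Z,  H_1 ≅ Z^2,  H_2 ≅ Z.

Take the total order 0 < 1 < 2 < 3 < 4 < 5 < 6 < 7 on the vertex set. Then K (dimension 2) consists of the simplices:

  0-simplices (8): [0], [1], [2], [3], [4], [5], [6], [7]
  1-simplices (24): (24 of them)
  2-simplices (16): [0,1,4], [0,1,7], [0,3,5], [0,3,7], [0,4,6], [0,5,6], [1,2,5], [1,2,7], [1,3,4], [1,3,6], [1,5,6], [2,3,6], [2,3,7], [2,4,5], [2,4,6], [3,4,5]

so the chain groups are C_0 ≅ Z^8, C_1 ≅ Z^24, C_2 ≅ Z^16.

Boundary ∂_1: C_1 → C_0 maps an edge to its endpoints' difference, ∂[p,q] = q − p. For instance
  ∂[2,5] = [5] − [2].
As a 8×24 matrix over Z this has rank 7, with invariant factors (1,1,1,1,1,1,1).

The boundary map ∂_2: C_2 → C_1 maps a triangle to the signed sum of its edges. For instance
  ∂[0,3,5] = [3,5] − [0,5] + [0,3],
  ∂[0,5,6] = [5,6] − [0,6] + [0,5].
The 24×16 boundary matrix has rank 15 and Smith normal form diag(1,1,1,1,1,1,1,1,1,1,1,1,1,1,1).

Computing H_k = (kernel of ∂_k) / (image of ∂_{k+1}):

  H_0: rank C_0 − rank ∂_1 = 8 − 7 = 1, and the invariant factors of ∂_1 are all 1, so H_0 = Z.
  H_1: rank ker ∂_1 − rank ∂_2 = (24 − 7) − 15 = 2, and the invariant factors of ∂_2 are all 1, so H_1 = Z^2.
  H_2: rank ker ∂_2 − rank ∂_3 = (16 − 15) − 0 = 1, and there is no ∂_3, so H_2 = Z.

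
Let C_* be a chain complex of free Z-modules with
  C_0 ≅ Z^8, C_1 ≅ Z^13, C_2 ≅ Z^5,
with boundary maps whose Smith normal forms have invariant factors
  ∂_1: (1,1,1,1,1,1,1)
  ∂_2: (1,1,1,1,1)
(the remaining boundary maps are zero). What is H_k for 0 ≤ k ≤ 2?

H_0: b_0 = 8 − 0 − 7 = 1; torsion from ∂_1 factors > 1: none. So H_0 ≅ Z.
H_1: b_1 = 13 − 7 − 5 = 1; torsion from ∂_2 factors > 1: none. So H_1 ≅ Z.
H_2: b_2 = 5 − 5 − 0 = 0; torsion from ∂_3 factors > 1: none. So H_2 ≅ 0.

H_0 ≅ Z,  H_1 ≅ Z,  H_2 = 0.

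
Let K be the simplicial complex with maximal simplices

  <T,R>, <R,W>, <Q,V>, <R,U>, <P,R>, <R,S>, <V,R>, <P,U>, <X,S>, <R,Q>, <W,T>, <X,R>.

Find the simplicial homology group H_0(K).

H_0 ≅ Z.

Fix the vertex order P < Q < R < S < T < U < V < W < X and write every simplex with vertices in increasing order. Then dim K = 1 and the simplices of K are:

  0-simplices (9): P, Q, R, S, T, U, V, W, X
  1-simplices (12): PR, PU, QR, QV, RS, RT, RU, RV, RW, RX, SX, TW

giving chain groups C_0 ≅ Z^9, C_1 ≅ Z^12.

The boundary map ∂_1: C_1 → C_0 maps an edge to its endpoints' difference, ∂[p,q] = q − p. For instance
  ∂RX = X − R.
The resulting 9×12 matrix has rank 8, and its Smith normal form has invariant factors (1,1,1,1,1,1,1,1).

Now H_k = ker ∂_k / im ∂_{k+1}, so:

  H_0: rank C_0 − rank ∂_1 = 9 − 8 = 1, and the invariant factors of ∂_1 are all 1, so H_0 = Z.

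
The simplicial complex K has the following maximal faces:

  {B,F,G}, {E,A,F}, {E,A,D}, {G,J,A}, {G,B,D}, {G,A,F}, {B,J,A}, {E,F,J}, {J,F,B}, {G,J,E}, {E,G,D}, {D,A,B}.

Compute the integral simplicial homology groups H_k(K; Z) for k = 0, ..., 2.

K has 7 vertices, 18 edges, 12 triangles.
rank ∂_0 = 0, rank ∂_1 = 6 ⇒ b_0 = 7 − 0 − 6 = 1; all invariant factors of ∂_1 are 1 so no torsion. So H_0 ≅ Z.
rank ∂_1 = 6, rank ∂_2 = 12 ⇒ b_1 = 18 − 6 − 12 = 0; ∂_2 has invariant factor(s) [2] giving torsion. So H_1 ≅ Z/2.
rank ∂_2 = 12, rank ∂_3 = 0 ⇒ b_2 = 12 − 12 − 0 = 0. So H_2 ≅ 0.

H_0 ≅ Z,  H_1 ≅ Z/2,  H_2 = 0.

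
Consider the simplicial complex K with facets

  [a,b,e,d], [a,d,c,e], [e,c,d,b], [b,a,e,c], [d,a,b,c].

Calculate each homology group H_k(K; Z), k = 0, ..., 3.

Fix the vertex order a < b < c < d < e and write every simplex with vertices in increasing order. Then dim K = 3 and the simplices of K are:

  0-simplices (5): a, b, c, d, e
  1-simplices (10): ab, ac, ad, ae, bc, bd, be, cd, ce, de
  2-simplices (10): abc, abd, abe, acd, ace, ade, bcd, bce, bde, cde
  3-simplices (5): abcd, abce, abde, acde, bcde

so the chain groups are C_0 ≅ Z^5, C_1 ≅ Z^10, C_2 ≅ Z^10, C_3 ≅ Z^5.

The boundary map ∂_1: C_1 → C_0 sends each edge [p,q] (with p < q) to q − p. For instance
  ∂cd = d − c.
This gives a 5×10 integer matrix of rank 4; reducing to Smith normal form yields diagonal entries (1,1,1,1).

∂_2: C_2 → C_1 sends each 2-simplex [p,q,r] to [q,r] − [p,r] + [p,q]. For instance
  ∂abe = be − ae + ab,
  ∂abc = bc − ac + ab.
The resulting 10×10 matrix has rank 6, and its Smith normal form has invariant factors (1,1,1,1,1,1).

Boundary ∂_3: C_3 → C_2 sends each 3-simplex σ to the alternating sum Σ_i (−1)^i (σ with its i-th vertex removed). For instance
  ∂abce = bce − ace + abe − abc,
  ∂abcd = bcd − acd + abd − abc.
The 10×5 boundary matrix has rank 4 and Smith normal form diag(1,1,1,1).

Now H_k = ker ∂_k / im ∂_{k+1}, so:

  H_0: rank C_0 − rank ∂_1 = 5 − 4 = 1, and the invariant factors of ∂_1 are all 1, so H_0 ≅ Z.
  H_1: rank ker ∂_1 − rank ∂_2 = (10 − 4) − 6 = 0, and the invariant factors of ∂_2 are all 1, so H_1 ≅ 0.
  H_2: rank ker ∂_2 − rank ∂_3 = (10 − 6) − 4 = 0, and the invariant factors of ∂_3 are all 1, so H_2 ≅ 0.
  H_3: rank ker ∂_3 − rank ∂_4 = (5 − 4) − 0 = 1, and there is no ∂_4, so H_3 ≅ Z.

H_0 = Z,  H_1 = 0,  H_2 = 0,  H_3 = Z.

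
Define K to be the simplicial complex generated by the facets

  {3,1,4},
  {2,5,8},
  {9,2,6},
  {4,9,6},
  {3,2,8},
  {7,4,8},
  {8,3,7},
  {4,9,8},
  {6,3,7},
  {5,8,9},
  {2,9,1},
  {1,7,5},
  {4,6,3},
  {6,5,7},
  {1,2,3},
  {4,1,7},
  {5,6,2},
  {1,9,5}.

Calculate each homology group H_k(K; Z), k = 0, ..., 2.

We work with the vertex ordering 1 < 2 < 3 < 4 < 5 < 6 < 7 < 8 < 9. The simplices of K, each written with vertices in increasing order, are:

  0-simplices (9): [1], [2], [3], [4], [5], [6], [7], [8], [9]
  1-simplices (27): (27 of them)
  2-simplices (18): [1,2,3], [1,2,9], [1,3,4], [1,4,7], [1,5,7], [1,5,9], [2,3,8], [2,5,6], [2,5,8], [2,6,9], [3,4,6], [3,6,7], [3,7,8], [4,6,9], [4,7,8], [4,8,9], [5,6,7], [5,8,9]

so the chain groups are C_0 ≅ Z^9, C_1 ≅ Z^27, C_2 ≅ Z^18.

The boundary map ∂_1: C_1 → C_0 maps an edge to its endpoints' difference, ∂[p,q] = q − p. For instance
  ∂[1,2] = [2] − [1].
As a 9×27 matrix over Z this has rank 8, with invariant factors (1,1,1,1,1,1,1,1).

∂_2: C_2 → C_1 maps a triangle to the signed sum of its edges. For instance
  ∂[5,8,9] = [8,9] − [5,9] + [5,8],
  ∂[1,4,7] = [4,7] − [1,7] + [1,4].
The 27×18 boundary matrix has rank 18 and Smith normal form diag(1,1,1,1,1,1,1,1,1,1,1,1,1,1,1,1,1,2).

Reading off H_k = ker ∂_k / im ∂_{k+1}:

  H_0: rank C_0 − rank ∂_1 = 9 − 8 = 1, and the invariant factors of ∂_1 are all 1, so H_0 ≅ Z.
  H_1: rank ker ∂_1 − rank ∂_2 = (27 − 8) − 18 = 1, and ∂_2 has invariant factor 2 > 1, so H_1 ≅ Z ⊕ Z/2Z.
  H_2: rank ker ∂_2 − rank ∂_3 = (18 − 18) − 0 = 0, and there is no ∂_3, so H_2 ≅ 0.

As a check, the Euler characteristic is 9 − 27 + 18 = 0, which agrees with 1 − 1 + 0 = 0.

H_0 = Z,  H_1 = Z ⊕ Z/2Z,  H_2 = 0.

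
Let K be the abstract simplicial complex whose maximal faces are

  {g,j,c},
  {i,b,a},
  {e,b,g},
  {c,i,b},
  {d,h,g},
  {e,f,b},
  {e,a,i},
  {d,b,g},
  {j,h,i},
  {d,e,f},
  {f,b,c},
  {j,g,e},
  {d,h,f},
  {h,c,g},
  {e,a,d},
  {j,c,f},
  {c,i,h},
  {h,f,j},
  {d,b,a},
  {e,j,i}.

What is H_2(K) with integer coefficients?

H_2 ≅ 0.

Take the total order a < b < c < d < e < f < g < h < i < j on the vertex set. Then K (dimension 2) consists of the simplices:

  0-simplices (10): a, b, c, d, e, f, g, h, i, j
  1-simplices (30): ab, ad, ae, ai, bc, bd, be, bf, bg, bi, cf, cg, ch, ci, cj, de, df, dg, dh, ef, eg, ei, ej, fh, fj, gh, gj, hi, hj, ij
  2-simplices (20): abd, abi, ade, aei, bcf, bci, bdg, bef, beg, cfj, cgh, cgj, chi, def, dfh, dgh, egj, eij, fhj, hij

so the chain groups are C_0 ≅ Z^10, C_1 ≅ Z^30, C_2 ≅ Z^20.

∂_1: C_1 → C_0 sends each edge [p,q] (with p < q) to q − p. For instance
  ∂eg = g − e.
As a 10×30 matrix over Z this has rank 9, with invariant factors (1,1,1,1,1,1,1,1,1).

The boundary map ∂_2: C_2 → C_1 sends each 2-simplex [p,q,r] to [q,r] − [p,r] + [p,q]. For instance
  ∂bci = ci − bi + bc,
  ∂dgh = gh − dh + dg.
The 30×20 boundary matrix has rank 20 and Smith normal form diag(1,1,1,1,1,1,1,1,1,1,1,1,1,1,1,1,1,1,1,2).

Now H_k = ker ∂_k / im ∂_{k+1}, so:

  H_2: rank ker ∂_2 − rank ∂_3 = (20 − 20) − 0 = 0, and there is no ∂_3, so H_2 ≅ 0.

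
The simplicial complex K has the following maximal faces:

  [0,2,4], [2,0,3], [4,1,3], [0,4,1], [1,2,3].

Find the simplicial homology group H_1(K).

Fix the vertex order 0 < 1 < 2 < 3 < 4 and write every simplex with vertices in increasing order. Then dim K = 2 and the simplices of K are:

  0-simplices (5): [0], [1], [2], [3], [4]
  1-simplices (10): [0,1], [0,2], [0,3], [0,4], [1,2], [1,3], [1,4], [2,3], [2,4], [3,4]
  2-simplices (5): [0,1,4], [0,2,3], [0,2,4], [1,2,3], [1,3,4]

Hence C_0 ≅ Z^5, C_1 ≅ Z^10, C_2 ≅ Z^5.

Boundary ∂_1: C_1 → C_0 maps an edge to its endpoints' difference, ∂[p,q] = q − p.
The 5×10 boundary matrix has rank 4 and Smith normal form diag(1,1,1,1).

Boundary ∂_2: C_2 → C_1 acts by ∂[p,q,r] = [q,r] − [p,r] + [p,q]. For instance
  ∂[1,3,4] = [3,4] − [1,4] + [1,3],
  ∂[0,1,4] = [1,4] − [0,4] + [0,1].
The 10×5 boundary matrix has rank 5 and Smith normal form diag(1,1,1,1,1).

From H_k ≅ ker(∂_k) / im(∂_{k+1}) we obtain:

  H_1: rank ker ∂_1 − rank ∂_2 = (10 − 4) − 5 = 1, and the invariant factors of ∂_2 are all 1, so H_1 = Z.

H_1 ≅ Z.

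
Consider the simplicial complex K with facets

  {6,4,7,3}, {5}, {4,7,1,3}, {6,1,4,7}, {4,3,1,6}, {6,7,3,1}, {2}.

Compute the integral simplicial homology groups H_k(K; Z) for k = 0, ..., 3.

We work with the vertex ordering 1 < 2 < 3 < 4 < 5 < 6 < 7. The simplices of K, each written with vertices in increasing order, are:

  0-simplices (7): [1], [2], [3], [4], [5], [6], [7]
  1-simplices (10): [1,3], [1,4], [1,6], [1,7], [3,4], [3,6], [3,7], [4,6], [4,7], [6,7]
  2-simplices (10): [1,3,4], [1,3,6], [1,3,7], [1,4,6], [1,4,7], [1,6,7], [3,4,6], [3,4,7], [3,6,7], [4,6,7]
  3-simplices (5): [1,3,4,6], [1,3,4,7], [1,3,6,7], [1,4,6,7], [3,4,6,7]

giving chain groups C_0 ≅ Z^7, C_1 ≅ Z^10, C_2 ≅ Z^10, C_3 ≅ Z^5.

Boundary ∂_1: C_1 → C_0 sends each edge [p,q] (with p < q) to q − p.
The resulting 7×10 matrix has rank 4, and its Smith normal form has invariant factors (1,1,1,1).

The boundary map ∂_2: C_2 → C_1 sends each 2-simplex [p,q,r] to [q,r] − [p,r] + [p,q]. For instance
  ∂[1,4,7] = [4,7] − [1,7] + [1,4],
  ∂[1,3,7] = [3,7] − [1,7] + [1,3].
The resulting 10×10 matrix has rank 6, and its Smith normal form has invariant factors (1,1,1,1,1,1).

Boundary ∂_3: C_3 → C_2 sends each 3-simplex σ to the alternating sum Σ_i (−1)^i (σ with its i-th vertex removed). For instance
  ∂[1,4,6,7] = [4,6,7] − [1,6,7] + [1,4,7] − [1,4,6],
  ∂[3,4,6,7] = [4,6,7] − [3,6,7] + [3,4,7] − [3,4,6].
The resulting 10×5 matrix has rank 4, and its Smith normal form has invariant factors (1,1,1,1).

Computing H_k = (kernel of ∂_k) / (image of ∂_{k+1}):

  H_0: rank C_0 − rank ∂_1 = 7 − 4 = 3, and the invariant factors of ∂_1 are all 1, so H_0 ≅ Z^3.
  H_1: rank ker ∂_1 − rank ∂_2 = (10 − 4) − 6 = 0, and the invariant factors of ∂_2 are all 1, so H_1 ≅ 0.
  H_2: rank ker ∂_2 − rank ∂_3 = (10 − 6) − 4 = 0, and the invariant factors of ∂_3 are all 1, so H_2 ≅ 0.
  H_3: rank ker ∂_3 − rank ∂_4 = (5 − 4) − 0 = 1, and there is no ∂_4, so H_3 ≅ Z.

H_0 ≅ Z^3,  H_1 = 0,  H_2 = 0,  H_3 ≅ Z.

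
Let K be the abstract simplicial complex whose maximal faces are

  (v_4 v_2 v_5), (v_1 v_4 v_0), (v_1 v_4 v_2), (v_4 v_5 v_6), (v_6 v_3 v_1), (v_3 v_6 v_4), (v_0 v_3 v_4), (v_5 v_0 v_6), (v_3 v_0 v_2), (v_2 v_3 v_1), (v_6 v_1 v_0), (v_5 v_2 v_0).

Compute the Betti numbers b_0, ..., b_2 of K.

K has 7 vertices, 18 edges, 12 triangles.
rank ∂_0 = 0, rank ∂_1 = 6 ⇒ b_0 = 7 − 0 − 6 = 1; all invariant factors of ∂_1 are 1 so no torsion. So H_0 ≅ Z.
rank ∂_1 = 6, rank ∂_2 = 12 ⇒ b_1 = 18 − 6 − 12 = 0; ∂_2 has invariant factor(s) [2] giving torsion. So H_1 ≅ Z_2.
rank ∂_2 = 12, rank ∂_3 = 0 ⇒ b_2 = 12 − 12 − 0 = 0. So H_2 ≅ 0.

b_0 = 1, b_1 = 0, b_2 = 0.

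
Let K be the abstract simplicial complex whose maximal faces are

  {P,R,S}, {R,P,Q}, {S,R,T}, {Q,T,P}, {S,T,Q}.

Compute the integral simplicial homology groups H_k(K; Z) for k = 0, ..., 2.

H_0 = Z,  H_1 = Z,  H_2 = 0.

Fix the vertex order P < Q < R < S < T and write every simplex with vertices in increasing order. Then dim K = 2 and the simplices of K are:

  0-simplices (5): P, Q, R, S, T
  1-simplices (10): PQ, PR, PS, PT, QR, QS, QT, RS, RT, ST
  2-simplices (5): PQR, PQT, PRS, QST, RST

giving chain groups C_0 ≅ Z^5, C_1 ≅ Z^10, C_2 ≅ Z^5.

Boundary ∂_1: C_1 → C_0 maps an edge to its endpoints' difference, ∂[p,q] = q − p. For instance
  ∂PS = S − P.
The 5×10 boundary matrix has rank 4 and Smith normal form diag(1,1,1,1).

∂_2: C_2 → C_1 acts by ∂[p,q,r] = [q,r] − [p,r] + [p,q]. For instance
  ∂PQR = QR − PR + PQ,
  ∂QST = ST − QT + QS.
This gives a 10×5 integer matrix of rank 5; reducing to Smith normal form yields diagonal entries (1,1,1,1,1).

Now H_k = ker ∂_k / im ∂_{k+1}, so:

  H_0: rank C_0 − rank ∂_1 = 5 − 4 = 1, and the invariant factors of ∂_1 are all 1, so H_0 ≅ Z.
  H_1: rank ker ∂_1 − rank ∂_2 = (10 − 4) − 5 = 1, and the invariant factors of ∂_2 are all 1, so H_1 ≅ Z.
  H_2: rank ker ∂_2 − rank ∂_3 = (5 − 5) − 0 = 0, and there is no ∂_3, so H_2 ≅ 0.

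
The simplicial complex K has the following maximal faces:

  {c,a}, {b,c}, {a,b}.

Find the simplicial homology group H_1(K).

H_1 ≅ Z.

Take the total order a < b < c on the vertex set. Then K (dimension 1) consists of the simplices:

  0-simplices (3): a, b, c
  1-simplices (3): ab, ac, bc

giving chain groups C_0 ≅ Z^3, C_1 ≅ Z^3.

∂_1: C_1 → C_0 is given by ∂[p,q] = [q] − [p].
As a 3×3 matrix over Z this has rank 2, with invariant factors (1,1).

Now H_k = ker ∂_k / im ∂_{k+1}, so:

  H_1: rank ker ∂_1 − rank ∂_2 = (3 − 2) − 0 = 1, and there is no ∂_2, so H_1 ≅ Z.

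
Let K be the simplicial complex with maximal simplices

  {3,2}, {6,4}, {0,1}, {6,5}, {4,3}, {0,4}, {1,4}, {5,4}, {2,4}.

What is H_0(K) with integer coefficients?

K has 7 vertices, 9 edges.
rank ∂_0 = 0, rank ∂_1 = 6 ⇒ b_0 = 7 − 0 − 6 = 1; all invariant factors of ∂_1 are 1 so no torsion. So H_0 ≅ Z.

H_0 = Z.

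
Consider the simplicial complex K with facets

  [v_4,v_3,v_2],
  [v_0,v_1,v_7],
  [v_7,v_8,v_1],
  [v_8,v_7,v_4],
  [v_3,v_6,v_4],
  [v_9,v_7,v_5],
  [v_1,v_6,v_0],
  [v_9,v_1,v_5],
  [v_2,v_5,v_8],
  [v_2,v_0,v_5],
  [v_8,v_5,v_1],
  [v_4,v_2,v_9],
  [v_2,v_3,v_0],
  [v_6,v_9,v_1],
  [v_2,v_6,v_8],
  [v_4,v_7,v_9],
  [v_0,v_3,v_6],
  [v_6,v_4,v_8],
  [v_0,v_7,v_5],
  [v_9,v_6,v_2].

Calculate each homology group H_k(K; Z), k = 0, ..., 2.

Order the vertices as v_0 < v_1 < v_2 < v_3 < v_4 < v_5 < v_6 < v_7 < v_8 < v_9. Listing each simplex with vertices in this order, K has dimension 2 with simplices:

  0-simplices (10): [v_0], [v_1], [v_2], [v_3], [v_4], [v_5], [v_6], [v_7], [v_8], [v_9]
  1-simplices (30): (30 of them)
  2-simplices (20): (20 of them)

Hence C_0 ≅ Z^10, C_1 ≅ Z^30, C_2 ≅ Z^20.

Boundary ∂_1: C_1 → C_0 maps an edge to its endpoints' difference, ∂[p,q] = q − p. For instance
  ∂[v_1,v_7] = [v_7] − [v_1].
The 10×30 boundary matrix has rank 9 and Smith normal form diag(1,1,1,1,1,1,1,1,1).

Boundary ∂_2: C_2 → C_1 sends each 2-simplex [p,q,r] to [q,r] − [p,r] + [p,q]. For instance
  ∂[v_2,v_3,v_4] = [v_3,v_4] − [v_2,v_4] + [v_2,v_3],
  ∂[v_3,v_4,v_6] = [v_4,v_6] − [v_3,v_6] + [v_3,v_4].
As a 30×20 matrix over Z this has rank 20, with invariant factors (1,1,1,1,1,1,1,1,1,1,1,1,1,1,1,1,1,1,1,2).

Now H_k = ker ∂_k / im ∂_{k+1}, so:

  H_0: rank C_0 − rank ∂_1 = 10 − 9 = 1, and the invariant factors of ∂_1 are all 1, so H_0 = Z.
  H_1: rank ker ∂_1 − rank ∂_2 = (30 − 9) − 20 = 1, and ∂_2 has invariant factor 2 > 1, so H_1 = Z ⊕ Z/2.
  H_2: rank ker ∂_2 − rank ∂_3 = (20 − 20) − 0 = 0, and there is no ∂_3, so H_2 = 0.

(K is a triangulation of the Klein bottle.)

H_0 = Z,  H_1 = Z ⊕ Z/2,  H_2 = 0.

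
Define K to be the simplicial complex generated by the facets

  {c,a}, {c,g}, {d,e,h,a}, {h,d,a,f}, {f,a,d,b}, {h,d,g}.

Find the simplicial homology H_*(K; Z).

H_0 ≅ Z,  H_1 ≅ Z,  H_2 = 0,  H_3 = 0.

We work with the vertex ordering a < b < c < d < e < f < g < h. The simplices of K, each written with vertices in increasing order, are:

  0-simplices (8): a, b, c, d, e, f, g, h
  1-simplices (16): ab, ac, ad, ae, af, ah, bd, bf, cg, de, df, dg, dh, eh, fh, gh
  2-simplices (11): abd, abf, ade, adf, adh, aeh, afh, bdf, deh, dfh, dgh
  3-simplices (3): abdf, adeh, adfh

Hence C_0 ≅ Z^8, C_1 ≅ Z^16, C_2 ≅ Z^11, C_3 ≅ Z^3.

Boundary ∂_1: C_1 → C_0 sends each edge [p,q] (with p < q) to q − p. For instance
  ∂fh = h − f.
As a 8×16 matrix over Z this has rank 7, with invariant factors (1,1,1,1,1,1,1).

Boundary ∂_2: C_2 → C_1 sends each 2-simplex [p,q,r] to [q,r] − [p,r] + [p,q]. For instance
  ∂ade = de − ae + ad,
  ∂bdf = df − bf + bd.
This gives a 16×11 integer matrix of rank 8; reducing to Smith normal form yields diagonal entries (1,1,1,1,1,1,1,1).

The boundary map ∂_3: C_3 → C_2 sends each 3-simplex σ to the alternating sum Σ_i (−1)^i (σ with its i-th vertex removed). For instance
  ∂abdf = bdf − adf + abf − abd,
  ∂adfh = dfh − afh + adh − adf.
The 11×3 boundary matrix has rank 3 and Smith normal form diag(1,1,1).

Now H_k = ker ∂_k / im ∂_{k+1}, so:

  H_0: rank C_0 − rank ∂_1 = 8 − 7 = 1, and the invariant factors of ∂_1 are all 1, so H_0 = Z.
  H_1: rank ker ∂_1 − rank ∂_2 = (16 − 7) − 8 = 1, and the invariant factors of ∂_2 are all 1, so H_1 = Z.
  H_2: rank ker ∂_2 − rank ∂_3 = (11 − 8) − 3 = 0, and the invariant factors of ∂_3 are all 1, so H_2 = 0.
  H_3: rank ker ∂_3 − rank ∂_4 = (3 − 3) − 0 = 0, and there is no ∂_4, so H_3 = 0.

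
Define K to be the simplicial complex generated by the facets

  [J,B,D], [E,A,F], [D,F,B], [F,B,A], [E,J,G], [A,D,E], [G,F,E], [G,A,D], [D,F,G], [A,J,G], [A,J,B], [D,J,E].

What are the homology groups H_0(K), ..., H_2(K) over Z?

H_0 ≅ Z,  H_1 ≅ Z/2Z,  H_2 = 0.

Take the total order A < B < D < E < F < G < J on the vertex set. Then K (dimension 2) consists of the simplices:

  0-simplices (7): A, B, D, E, F, G, J
  1-simplices (18): AB, AD, AE, AF, AG, AJ, BD, BF, BJ, DE, DF, DG, DJ, EF, EG, EJ, FG, GJ
  2-simplices (12): ABF, ABJ, ADE, ADG, AEF, AGJ, BDF, BDJ, DEJ, DFG, EFG, EGJ

Hence C_0 ≅ Z^7, C_1 ≅ Z^18, C_2 ≅ Z^12.

Boundary ∂_1: C_1 → C_0 is given by ∂[p,q] = [q] − [p].
The 7×18 boundary matrix has rank 6 and Smith normal form diag(1,1,1,1,1,1).

Boundary ∂_2: C_2 → C_1 maps a triangle to the signed sum of its edges. For instance
  ∂ABF = BF − AF + AB,
  ∂AGJ = GJ − AJ + AG.
The 18×12 boundary matrix has rank 12 and Smith normal form diag(1,1,1,1,1,1,1,1,1,1,1,2).

Now H_k = ker ∂_k / im ∂_{k+1}, so:

  H_0: rank C_0 − rank ∂_1 = 7 − 6 = 1, and the invariant factors of ∂_1 are all 1, so H_0 ≅ Z.
  H_1: rank ker ∂_1 − rank ∂_2 = (18 − 6) − 12 = 0, and ∂_2 has invariant factor 2 > 1, so H_1 ≅ Z/2Z.
  H_2: rank ker ∂_2 − rank ∂_3 = (12 − 12) − 0 = 0, and there is no ∂_3, so H_2 ≅ 0.

As a check, the Euler characteristic is 7 − 18 + 12 = 1, which agrees with 1 − 0 + 0 = 1.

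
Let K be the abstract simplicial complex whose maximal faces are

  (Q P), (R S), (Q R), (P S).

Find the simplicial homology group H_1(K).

H_1 = Z.

We work with the vertex ordering P < Q < R < S. The simplices of K, each written with vertices in increasing order, are:

  0-simplices (4): P, Q, R, S
  1-simplices (4): PQ, PS, QR, RS

so the chain groups are C_0 ≅ Z^4, C_1 ≅ Z^4.

The boundary map ∂_1: C_1 → C_0 is given by ∂[p,q] = [q] − [p]. For instance
  ∂QR = R − Q.
The 4×4 boundary matrix has rank 3 and Smith normal form diag(1,1,1).

Now H_k = ker ∂_k / im ∂_{k+1}, so:

  H_1: rank ker ∂_1 − rank ∂_2 = (4 − 3) − 0 = 1, and there is no ∂_2, so H_1 = Z.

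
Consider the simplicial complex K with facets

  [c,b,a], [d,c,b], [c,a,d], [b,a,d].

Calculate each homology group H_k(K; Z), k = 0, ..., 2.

H_0 ≅ Z,  H_1 = 0,  H_2 ≅ Z.

Fix the vertex order a < b < c < d and write every simplex with vertices in increasing order. Then dim K = 2 and the simplices of K are:

  0-simplices (4): a, b, c, d
  1-simplices (6): ab, ac, ad, bc, bd, cd
  2-simplices (4): abc, abd, acd, bcd

giving chain groups C_0 ≅ Z^4, C_1 ≅ Z^6, C_2 ≅ Z^4.

The boundary map ∂_1: C_1 → C_0 maps an edge to its endpoints' difference, ∂[p,q] = q − p.
As a 4×6 matrix over Z this has rank 3, with invariant factors (1,1,1).

The boundary map ∂_2: C_2 → C_1 acts by ∂[p,q,r] = [q,r] − [p,r] + [p,q]. For instance
  ∂bcd = cd − bd + bc,
  ∂abc = bc − ac + ab.
The 6×4 boundary matrix has rank 3 and Smith normal form diag(1,1,1).

From H_k ≅ ker(∂_k) / im(∂_{k+1}) we obtain:

  H_0: rank C_0 − rank ∂_1 = 4 − 3 = 1, and the invariant factors of ∂_1 are all 1, so H_0 = Z.
  H_1: rank ker ∂_1 − rank ∂_2 = (6 − 3) − 3 = 0, and the invariant factors of ∂_2 are all 1, so H_1 = 0.
  H_2: rank ker ∂_2 − rank ∂_3 = (4 − 3) − 0 = 1, and there is no ∂_3, so H_2 = Z.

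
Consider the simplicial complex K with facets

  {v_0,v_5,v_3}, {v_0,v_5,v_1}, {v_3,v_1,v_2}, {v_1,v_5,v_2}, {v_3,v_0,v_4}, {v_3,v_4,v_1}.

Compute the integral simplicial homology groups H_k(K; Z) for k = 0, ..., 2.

H_0 ≅ Z,  H_1 ≅ Z,  H_2 = 0.

Order the vertices as v_0 < v_1 < v_2 < v_3 < v_4 < v_5. Listing each simplex with vertices in this order, K has dimension 2 with simplices:

  0-simplices (6): [v_0], [v_1], [v_2], [v_3], [v_4], [v_5]
  1-simplices (12): [v_0,v_1], [v_0,v_3], [v_0,v_4], [v_0,v_5], [v_1,v_2], [v_1,v_3], [v_1,v_4], [v_1,v_5], [v_2,v_3], [v_2,v_5], [v_3,v_4], [v_3,v_5]
  2-simplices (6): [v_0,v_1,v_5], [v_0,v_3,v_4], [v_0,v_3,v_5], [v_1,v_2,v_3], [v_1,v_2,v_5], [v_1,v_3,v_4]

so the chain groups are C_0 ≅ Z^6, C_1 ≅ Z^12, C_2 ≅ Z^6.

∂_1: C_1 → C_0 is given by ∂[p,q] = [q] − [p]. For instance
  ∂[v_0,v_3] = [v_3] − [v_0].
The 6×12 boundary matrix has rank 5 and Smith normal form diag(1,1,1,1,1).

The boundary map ∂_2: C_2 → C_1 sends each 2-simplex [p,q,r] to [q,r] − [p,r] + [p,q]. For instance
  ∂[v_0,v_1,v_5] = [v_1,v_5] − [v_0,v_5] + [v_0,v_1],
  ∂[v_0,v_3,v_4] = [v_3,v_4] − [v_0,v_4] + [v_0,v_3].
The 12×6 boundary matrix has rank 6 and Smith normal form diag(1,1,1,1,1,1).

Computing H_k = (kernel of ∂_k) / (image of ∂_{k+1}):

  H_0: rank C_0 − rank ∂_1 = 6 − 5 = 1, and the invariant factors of ∂_1 are all 1, so H_0 ≅ Z.
  H_1: rank ker ∂_1 − rank ∂_2 = (12 − 5) − 6 = 1, and the invariant factors of ∂_2 are all 1, so H_1 ≅ Z.
  H_2: rank ker ∂_2 − rank ∂_3 = (6 − 6) − 0 = 0, and there is no ∂_3, so H_2 ≅ 0.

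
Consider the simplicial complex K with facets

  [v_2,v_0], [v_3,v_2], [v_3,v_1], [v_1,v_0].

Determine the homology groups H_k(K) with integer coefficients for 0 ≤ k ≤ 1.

K has 4 vertices, 4 edges.
rank ∂_0 = 0, rank ∂_1 = 3 ⇒ b_0 = 4 − 0 − 3 = 1; all invariant factors of ∂_1 are 1 so no torsion. So H_0 ≅ Z.
rank ∂_1 = 3, rank ∂_2 = 0 ⇒ b_1 = 4 − 3 − 0 = 1. So H_1 ≅ Z.

H_0 ≅ Z,  H_1 ≅ Z.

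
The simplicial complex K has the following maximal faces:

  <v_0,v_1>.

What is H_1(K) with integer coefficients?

Fix the vertex order v_0 < v_1 and write every simplex with vertices in increasing order. Then dim K = 1 and the simplices of K are:

  0-simplices (2): [v_0], [v_1]
  1-simplices (1): [v_0,v_1]

Hence C_0 ≅ Z^2, C_1 ≅ Z^1.

Boundary ∂_1: C_1 → C_0 maps an edge to its endpoints' difference, ∂[p,q] = q − p.
The 2×1 boundary matrix has rank 1 and Smith normal form diag(1).

Now H_k = ker ∂_k / im ∂_{k+1}, so:

  H_1: rank ker ∂_1 − rank ∂_2 = (1 − 1) − 0 = 0, and there is no ∂_2, so H_1 ≅ 0.

(K is a triangulation of the 1-simplex.)

H_1 = 0.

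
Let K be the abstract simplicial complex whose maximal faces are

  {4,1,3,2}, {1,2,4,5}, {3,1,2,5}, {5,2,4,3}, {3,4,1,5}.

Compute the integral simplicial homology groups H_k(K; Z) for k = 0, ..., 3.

Order the vertices as 1 < 2 < 3 < 4 < 5. Listing each simplex with vertices in this order, K has dimension 3 with simplices:

  0-simplices (5): [1], [2], [3], [4], [5]
  1-simplices (10): [1,2], [1,3], [1,4], [1,5], [2,3], [2,4], [2,5], [3,4], [3,5], [4,5]
  2-simplices (10): [1,2,3], [1,2,4], [1,2,5], [1,3,4], [1,3,5], [1,4,5], [2,3,4], [2,3,5], [2,4,5], [3,4,5]
  3-simplices (5): [1,2,3,4], [1,2,3,5], [1,2,4,5], [1,3,4,5], [2,3,4,5]

Hence C_0 ≅ Z^5, C_1 ≅ Z^10, C_2 ≅ Z^10, C_3 ≅ Z^5.

The boundary map ∂_1: C_1 → C_0 sends each edge [p,q] (with p < q) to q − p.
The 5×10 boundary matrix has rank 4 and Smith normal form diag(1,1,1,1).

∂_2: C_2 → C_1 acts by ∂[p,q,r] = [q,r] − [p,r] + [p,q]. For instance
  ∂[1,4,5] = [4,5] − [1,5] + [1,4],
  ∂[2,3,5] = [3,5] − [2,5] + [2,3].
This gives a 10×10 integer matrix of rank 6; reducing to Smith normal form yields diagonal entries (1,1,1,1,1,1).

∂_3: C_3 → C_2 sends each 3-simplex σ to the alternating sum Σ_i (−1)^i (σ with its i-th vertex removed). For instance
  ∂[1,2,3,5] = [2,3,5] − [1,3,5] + [1,2,5] − [1,2,3],
  ∂[1,2,4,5] = [2,4,5] − [1,4,5] + [1,2,5] − [1,2,4].
As a 10×5 matrix over Z this has rank 4, with invariant factors (1,1,1,1).

Reading off H_k = ker ∂_k / im ∂_{k+1}:

  H_0: rank C_0 − rank ∂_1 = 5 − 4 = 1, and the invariant factors of ∂_1 are all 1, so H_0 = Z.
  H_1: rank ker ∂_1 − rank ∂_2 = (10 − 4) − 6 = 0, and the invariant factors of ∂_2 are all 1, so H_1 = 0.
  H_2: rank ker ∂_2 − rank ∂_3 = (10 − 6) − 4 = 0, and the invariant factors of ∂_3 are all 1, so H_2 = 0.
  H_3: rank ker ∂_3 − rank ∂_4 = (5 − 4) − 0 = 1, and there is no ∂_4, so H_3 = Z.

(K is a triangulation of the 3-sphere S^3.)

H_0 ≅ Z,  H_1 = 0,  H_2 = 0,  H_3 ≅ Z.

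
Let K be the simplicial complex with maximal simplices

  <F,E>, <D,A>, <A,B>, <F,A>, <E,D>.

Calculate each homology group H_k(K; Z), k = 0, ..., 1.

Take the total order A < B < D < E < F on the vertex set. Then K (dimension 1) consists of the simplices:

  0-simplices (5): A, B, D, E, F
  1-simplices (5): AB, AD, AF, DE, EF

Hence C_0 ≅ Z^5, C_1 ≅ Z^5.

The boundary map ∂_1: C_1 → C_0 is given by ∂[p,q] = [q] − [p].
This gives a 5×5 integer matrix of rank 4; reducing to Smith normal form yields diagonal entries (1,1,1,1).

From H_k ≅ ker(∂_k) / im(∂_{k+1}) we obtain:

  H_0: rank C_0 − rank ∂_1 = 5 − 4 = 1, and the invariant factors of ∂_1 are all 1, so H_0 = Z.
  H_1: rank ker ∂_1 − rank ∂_2 = (5 − 4) − 0 = 1, and there is no ∂_2, so H_1 = Z.

H_0 = Z,  H_1 = Z.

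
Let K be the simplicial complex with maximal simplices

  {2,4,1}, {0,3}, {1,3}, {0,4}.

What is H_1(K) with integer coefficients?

Order the vertices as 0 < 1 < 2 < 3 < 4. Listing each simplex with vertices in this order, K has dimension 2 with simplices:

  0-simplices (5): [0], [1], [2], [3], [4]
  1-simplices (6): [0,3], [0,4], [1,2], [1,3], [1,4], [2,4]
  2-simplices (1): [1,2,4]

giving chain groups C_0 ≅ Z^5, C_1 ≅ Z^6, C_2 ≅ Z^1.

∂_1: C_1 → C_0 sends each edge [p,q] (with p < q) to q − p.
This gives a 5×6 integer matrix of rank 4; reducing to Smith normal form yields diagonal entries (1,1,1,1).

The boundary map ∂_2: C_2 → C_1 maps a triangle to the signed sum of its edges. For instance
  ∂[1,2,4] = [2,4] − [1,4] + [1,2].
The 6×1 boundary matrix has rank 1 and Smith normal form diag(1).

From H_k ≅ ker(∂_k) / im(∂_{k+1}) we obtain:

  H_1: rank ker ∂_1 − rank ∂_2 = (6 − 4) − 1 = 1, and the invariant factors of ∂_2 are all 1, so H_1 = Z.

H_1 = Z.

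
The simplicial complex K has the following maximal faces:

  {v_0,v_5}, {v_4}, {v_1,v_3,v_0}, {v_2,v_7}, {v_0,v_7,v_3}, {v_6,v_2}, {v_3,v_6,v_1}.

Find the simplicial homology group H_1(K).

H_1 = Z.

We work with the vertex ordering v_0 < v_1 < v_2 < v_3 < v_4 < v_5 < v_6 < v_7. The simplices of K, each written with vertices in increasing order, are:

  0-simplices (8): [v_0], [v_1], [v_2], [v_3], [v_4], [v_5], [v_6], [v_7]
  1-simplices (10): [v_0,v_1], [v_0,v_3], [v_0,v_5], [v_0,v_7], [v_1,v_3], [v_1,v_6], [v_2,v_6], [v_2,v_7], [v_3,v_6], [v_3,v_7]
  2-simplices (3): [v_0,v_1,v_3], [v_0,v_3,v_7], [v_1,v_3,v_6]

giving chain groups C_0 ≅ Z^8, C_1 ≅ Z^10, C_2 ≅ Z^3.

∂_1: C_1 → C_0 is given by ∂[p,q] = [q] − [p]. For instance
  ∂[v_2,v_7] = [v_7] − [v_2].
This gives a 8×10 integer matrix of rank 6; reducing to Smith normal form yields diagonal entries (1,1,1,1,1,1).

The boundary map ∂_2: C_2 → C_1 sends each 2-simplex [p,q,r] to [q,r] − [p,r] + [p,q]. For instance
  ∂[v_0,v_3,v_7] = [v_3,v_7] − [v_0,v_7] + [v_0,v_3],
  ∂[v_1,v_3,v_6] = [v_3,v_6] − [v_1,v_6] + [v_1,v_3].
The 10×3 boundary matrix has rank 3 and Smith normal form diag(1,1,1).

Now H_k = ker ∂_k / im ∂_{k+1}, so:

  H_1: rank ker ∂_1 − rank ∂_2 = (10 − 6) − 3 = 1, and the invariant factors of ∂_2 are all 1, so H_1 ≅ Z.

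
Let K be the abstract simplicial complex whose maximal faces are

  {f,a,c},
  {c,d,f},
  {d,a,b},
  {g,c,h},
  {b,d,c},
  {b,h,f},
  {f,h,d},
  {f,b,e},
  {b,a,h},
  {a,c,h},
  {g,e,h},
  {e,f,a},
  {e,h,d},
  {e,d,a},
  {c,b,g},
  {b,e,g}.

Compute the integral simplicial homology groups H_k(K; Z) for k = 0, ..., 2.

H_0 = Z,  H_1 = Z^2,  H_2 = Z.

K has 8 vertices, 24 edges, 16 triangles.
rank ∂_0 = 0, rank ∂_1 = 7 ⇒ b_0 = 8 − 0 − 7 = 1; all invariant factors of ∂_1 are 1 so no torsion. So H_0 = Z.
rank ∂_1 = 7, rank ∂_2 = 15 ⇒ b_1 = 24 − 7 − 15 = 2; all invariant factors of ∂_2 are 1 so no torsion. So H_1 = Z^2.
rank ∂_2 = 15, rank ∂_3 = 0 ⇒ b_2 = 16 − 15 − 0 = 1. So H_2 = Z.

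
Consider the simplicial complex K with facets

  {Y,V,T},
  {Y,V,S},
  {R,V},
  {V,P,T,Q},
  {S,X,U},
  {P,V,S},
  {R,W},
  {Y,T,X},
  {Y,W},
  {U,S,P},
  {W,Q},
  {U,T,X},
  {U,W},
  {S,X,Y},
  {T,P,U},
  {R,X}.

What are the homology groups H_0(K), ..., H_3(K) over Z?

K has 10 vertices, 24 edges, 13 triangles, 1 3-simplex.
rank ∂_0 = 0, rank ∂_1 = 9 ⇒ b_0 = 10 − 0 − 9 = 1; all invariant factors of ∂_1 are 1 so no torsion. So H_0 = Z.
rank ∂_1 = 9, rank ∂_2 = 11 ⇒ b_1 = 24 − 9 − 11 = 4; all invariant factors of ∂_2 are 1 so no torsion. So H_1 = Z^4.
rank ∂_2 = 11, rank ∂_3 = 1 ⇒ b_2 = 13 − 11 − 1 = 1; all invariant factors of ∂_3 are 1 so no torsion. So H_2 = Z.
rank ∂_3 = 1, rank ∂_4 = 0 ⇒ b_3 = 1 − 1 − 0 = 0. So H_3 = 0.

H_0 = Z,  H_1 = Z^4,  H_2 = Z,  H_3 = 0.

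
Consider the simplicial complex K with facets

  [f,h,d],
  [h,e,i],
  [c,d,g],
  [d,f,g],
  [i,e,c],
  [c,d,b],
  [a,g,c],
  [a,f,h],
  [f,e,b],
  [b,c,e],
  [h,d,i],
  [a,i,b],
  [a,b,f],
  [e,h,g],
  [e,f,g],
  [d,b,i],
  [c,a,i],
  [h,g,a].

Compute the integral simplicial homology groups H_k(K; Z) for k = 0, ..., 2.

H_0 = Z,  H_1 = Z ⊕ Z/2,  H_2 = 0.

We work with the vertex ordering a < b < c < d < e < f < g < h < i. The simplices of K, each written with vertices in increasing order, are:

  0-simplices (9): a, b, c, d, e, f, g, h, i
  1-simplices (27): ab, ac, af, ag, ah, ai, bc, bd, be, bf, bi, cd, ce, cg, ci, df, dg, dh, di, ef, eg, eh, ei, fg, fh, gh, hi
  2-simplices (18): abf, abi, acg, aci, afh, agh, bcd, bce, bdi, bef, cdg, cei, dfg, dfh, dhi, efg, egh, ehi

giving chain groups C_0 ≅ Z^9, C_1 ≅ Z^27, C_2 ≅ Z^18.

∂_1: C_1 → C_0 sends each edge [p,q] (with p < q) to q − p. For instance
  ∂gh = h − g.
The resulting 9×27 matrix has rank 8, and its Smith normal form has invariant factors (1,1,1,1,1,1,1,1).

The boundary map ∂_2: C_2 → C_1 maps a triangle to the signed sum of its edges. For instance
  ∂dfh = fh − dh + df,
  ∂abf = bf − af + ab.
The resulting 27×18 matrix has rank 18, and its Smith normal form has invariant factors (1,1,1,1,1,1,1,1,1,1,1,1,1,1,1,1,1,2).

Reading off H_k = ker ∂_k / im ∂_{k+1}:

  H_0: rank C_0 − rank ∂_1 = 9 − 8 = 1, and the invariant factors of ∂_1 are all 1, so H_0 = Z.
  H_1: rank ker ∂_1 − rank ∂_2 = (27 − 8) − 18 = 1, and ∂_2 has invariant factor 2 > 1, so H_1 = Z ⊕ Z/2.
  H_2: rank ker ∂_2 − rank ∂_3 = (18 − 18) − 0 = 0, and there is no ∂_3, so H_2 = 0.

(K is a triangulation of the Klein bottle.)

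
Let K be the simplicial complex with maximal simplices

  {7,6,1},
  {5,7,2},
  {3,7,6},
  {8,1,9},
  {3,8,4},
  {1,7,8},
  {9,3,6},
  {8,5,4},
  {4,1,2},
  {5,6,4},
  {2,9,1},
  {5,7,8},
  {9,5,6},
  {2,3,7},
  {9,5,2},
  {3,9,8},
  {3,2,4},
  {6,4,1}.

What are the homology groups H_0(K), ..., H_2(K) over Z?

H_0 = Z,  H_1 = Z^2,  H_2 = Z.

K has 9 vertices, 27 edges, 18 triangles.
rank ∂_0 = 0, rank ∂_1 = 8 ⇒ b_0 = 9 − 0 − 8 = 1; all invariant factors of ∂_1 are 1 so no torsion. So H_0 = Z.
rank ∂_1 = 8, rank ∂_2 = 17 ⇒ b_1 = 27 − 8 − 17 = 2; all invariant factors of ∂_2 are 1 so no torsion. So H_1 = Z^2.
rank ∂_2 = 17, rank ∂_3 = 0 ⇒ b_2 = 18 − 17 − 0 = 1. So H_2 = Z.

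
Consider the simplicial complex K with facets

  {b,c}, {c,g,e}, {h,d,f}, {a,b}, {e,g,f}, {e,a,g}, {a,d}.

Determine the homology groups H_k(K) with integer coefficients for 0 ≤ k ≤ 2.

Fix the vertex order a < b < c < d < e < f < g < h and write every simplex with vertices in increasing order. Then dim K = 2 and the simplices of K are:

  0-simplices (8): a, b, c, d, e, f, g, h
  1-simplices (13): ab, ad, ae, ag, bc, ce, cg, df, dh, ef, eg, fg, fh
  2-simplices (4): aeg, ceg, dfh, efg

giving chain groups C_0 ≅ Z^8, C_1 ≅ Z^13, C_2 ≅ Z^4.

Boundary ∂_1: C_1 → C_0 is given by ∂[p,q] = [q] − [p]. For instance
  ∂cg = g − c.
The resulting 8×13 matrix has rank 7, and its Smith normal form has invariant factors (1,1,1,1,1,1,1).

Boundary ∂_2: C_2 → C_1 acts by ∂[p,q,r] = [q,r] − [p,r] + [p,q]. For instance
  ∂efg = fg − eg + ef,
  ∂aeg = eg − ag + ae.
This gives a 13×4 integer matrix of rank 4; reducing to Smith normal form yields diagonal entries (1,1,1,1).

Reading off H_k = ker ∂_k / im ∂_{k+1}:

  H_0: rank C_0 − rank ∂_1 = 8 − 7 = 1, and the invariant factors of ∂_1 are all 1, so H_0 ≅ Z.
  H_1: rank ker ∂_1 − rank ∂_2 = (13 − 7) − 4 = 2, and the invariant factors of ∂_2 are all 1, so H_1 ≅ Z^2.
  H_2: rank ker ∂_2 − rank ∂_3 = (4 − 4) − 0 = 0, and there is no ∂_3, so H_2 ≅ 0.

H_0 = Z,  H_1 = Z^2,  H_2 = 0.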